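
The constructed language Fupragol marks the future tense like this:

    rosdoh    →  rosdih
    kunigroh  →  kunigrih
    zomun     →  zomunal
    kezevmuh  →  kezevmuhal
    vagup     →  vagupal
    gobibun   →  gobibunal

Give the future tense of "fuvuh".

fuvuhal

kezevmuh and rosdoh both end in -h yet inflect differently (kezevmuhal, rosdih), so the final letter is not what conditions the rule; the last vowel is.
"fuvuh" has last vowel 'u'. The stems whose last vowel is 'u' (gobibun → gobibunal, zomun → zomunal, vagup → vagupal) add -al.
So fuvuh → fuvuhal.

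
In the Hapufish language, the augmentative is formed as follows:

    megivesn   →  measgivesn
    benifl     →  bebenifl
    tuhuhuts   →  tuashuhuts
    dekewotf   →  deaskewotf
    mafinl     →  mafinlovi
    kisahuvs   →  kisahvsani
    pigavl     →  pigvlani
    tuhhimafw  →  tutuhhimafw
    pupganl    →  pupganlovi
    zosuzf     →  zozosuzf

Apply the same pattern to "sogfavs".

sogfvsani

"sogfavs" has second-to-last letter 'v'. The stems whose second-to-last letter is 'v' (pigavl → pigvlani, kisahuvs → kisahvsani) delete the last vowel and add -ani.
So sogfavs → sogfvsani.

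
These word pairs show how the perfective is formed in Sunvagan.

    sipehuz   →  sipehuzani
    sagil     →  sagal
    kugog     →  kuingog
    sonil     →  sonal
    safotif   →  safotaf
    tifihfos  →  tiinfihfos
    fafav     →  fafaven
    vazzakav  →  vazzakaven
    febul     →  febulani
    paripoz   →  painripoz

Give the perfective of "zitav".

zitaven

"zitav" has last vowel 'a'. The stems whose last vowel is 'a' (fafav → fafaven, vazzakav → vazzakaven) add -en.
The other patterns: stems whose last vowel is 'i' change the last vowel to 'a'; stems whose last vowel is 'u' add -ani; stems whose last vowel is 'o' insert -in- after the first vowel.
So zitav → zitaven.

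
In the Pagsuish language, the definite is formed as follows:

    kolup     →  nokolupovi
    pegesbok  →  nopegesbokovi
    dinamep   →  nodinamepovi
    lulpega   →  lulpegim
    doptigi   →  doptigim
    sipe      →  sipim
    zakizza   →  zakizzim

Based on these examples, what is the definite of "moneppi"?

dinamep and sipe both have last vowel 'e' yet inflect differently (nodinamepovi, sipim), so the last vowel is not what conditions the rule; whether the stem ends in a vowel or a consonant is.
"moneppi" ends in a vowel. The stems ending in a vowel (lulpega → lulpegim, doptigi → doptigim, sipe → sipim) drop the final letter and add -im.
So moneppi → moneppim.

moneppim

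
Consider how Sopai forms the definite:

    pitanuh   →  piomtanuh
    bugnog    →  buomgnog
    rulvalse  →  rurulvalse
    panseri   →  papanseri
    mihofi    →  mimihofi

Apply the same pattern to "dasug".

pitanuh and panseri both begin with p- yet inflect differently (piomtanuh, papanseri), so the first letter is not what conditions the rule; whether the stem ends in a vowel or a consonant is.
"dasug" ends in a consonant. The stems ending in a consonant (pitanuh → piomtanuh, bugnog → buomgnog) insert -om- after the first vowel.
So dasug → daomsug.

daomsug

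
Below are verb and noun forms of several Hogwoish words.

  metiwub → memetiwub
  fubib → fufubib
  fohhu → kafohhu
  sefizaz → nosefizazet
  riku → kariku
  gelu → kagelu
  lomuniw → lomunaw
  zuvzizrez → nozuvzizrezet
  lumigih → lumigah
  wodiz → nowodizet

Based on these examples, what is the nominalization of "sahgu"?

fubib and wodiz both have last vowel 'i' yet inflect differently (fufubib, nowodizet), so the last vowel is not what conditions the rule; the final letter is.
"sahgu" ends in -u. The stems ending in -u (fohhu → kafohhu, gelu → kagelu, riku → kariku) add the prefix ka-.
So sahgu → kasahgu.

kasahgu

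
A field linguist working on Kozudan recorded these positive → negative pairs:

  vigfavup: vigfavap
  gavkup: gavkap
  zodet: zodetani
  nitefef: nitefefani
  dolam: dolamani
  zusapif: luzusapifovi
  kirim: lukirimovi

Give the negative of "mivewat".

mivewatani

"mivewat" has last vowel 'a'. The one such stem in the data (dolam → dolamani) adds -ani, so the same rule applies.
So mivewat → mivewatani.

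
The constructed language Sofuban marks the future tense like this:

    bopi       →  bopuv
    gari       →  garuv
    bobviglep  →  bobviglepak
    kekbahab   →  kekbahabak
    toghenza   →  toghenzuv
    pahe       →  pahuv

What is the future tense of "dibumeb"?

pahe and bobviglep both have last vowel 'e' yet inflect differently (pahuv, bobviglepak), so the last vowel is not what conditions the rule; whether the stem ends in a vowel or a consonant is.
"dibumeb" ends in a consonant. The stems ending in a consonant (bobviglep → bobviglepak, kekbahab → kekbahabak) add -ak.
So dibumeb → dibumebak.

dibumebak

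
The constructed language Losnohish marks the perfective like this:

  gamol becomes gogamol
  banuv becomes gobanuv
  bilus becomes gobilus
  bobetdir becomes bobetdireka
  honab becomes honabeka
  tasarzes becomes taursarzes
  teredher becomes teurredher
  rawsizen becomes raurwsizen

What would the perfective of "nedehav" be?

"nedehav" has last vowel 'a'. The one such stem in the data (honab → honabeka) adds -eka, so the same rule applies.
So nedehav → nedehaveka.

nedehaveka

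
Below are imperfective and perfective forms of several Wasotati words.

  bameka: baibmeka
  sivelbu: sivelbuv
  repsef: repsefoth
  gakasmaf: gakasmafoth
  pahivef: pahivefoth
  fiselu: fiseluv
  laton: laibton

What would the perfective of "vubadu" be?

vubaduv

gakasmaf and bameka both have last vowel 'a' yet inflect differently (gakasmafoth, baibmeka), so the last vowel is not what conditions the rule; the final letter is.
"vubadu" ends in -u. The stems ending in -u (fiselu → fiseluv, sivelbu → sivelbuv) drop the final letter and add -uv.
The other patterns: stems ending in -f add -oth; stems ending in -a or -n insert -ib- after the first vowel.
So vubadu → vubaduv.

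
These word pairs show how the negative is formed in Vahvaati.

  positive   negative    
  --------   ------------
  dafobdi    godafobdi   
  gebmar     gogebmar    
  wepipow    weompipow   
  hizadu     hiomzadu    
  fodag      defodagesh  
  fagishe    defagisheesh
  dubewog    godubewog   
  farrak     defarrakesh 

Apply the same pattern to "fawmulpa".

defawmulpaesh

fodag and dubewog both end in -g yet inflect differently (defodagesh, godubewog), so the final letter is not what conditions the rule; the first letter is.
"fawmulpa" begins with f-. The stems beginning with f- (fodag → defodagesh, farrak → defarrakesh, fagishe → defagisheesh) add de- … -esh around the stem.
The other patterns: stems beginning with h- or w- insert -om- after the first vowel; stems beginning with d- or g- add the prefix go-.
So fawmulpa → defawmulpaesh.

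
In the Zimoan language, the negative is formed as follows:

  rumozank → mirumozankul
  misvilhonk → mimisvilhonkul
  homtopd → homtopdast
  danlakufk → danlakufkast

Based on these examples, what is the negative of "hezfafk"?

hezfafkast

rumozank and danlakufk both end in -k yet inflect differently (mirumozankul, danlakufkast), so the final letter is not what conditions the rule; the second-to-last letter is.
"hezfafk" has second-to-last letter 'f'. The one such stem in the data (danlakufk → danlakufkast) adds -ast, so the same rule applies.
The other pattern: stems whose second-to-last letter is 'n' add mi- … -ul around the stem.
So hezfafk → hezfafkast.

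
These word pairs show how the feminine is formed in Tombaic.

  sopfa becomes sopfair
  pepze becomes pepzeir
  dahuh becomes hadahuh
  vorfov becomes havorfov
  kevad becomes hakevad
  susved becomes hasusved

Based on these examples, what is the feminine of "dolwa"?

"dolwa" ends in a vowel. The stems ending in a vowel (pepze → pepzeir, sopfa → sopfair) add -ir.
The other pattern: stems ending in a consonant add the prefix ha-.
So dolwa → dolwair.

dolwair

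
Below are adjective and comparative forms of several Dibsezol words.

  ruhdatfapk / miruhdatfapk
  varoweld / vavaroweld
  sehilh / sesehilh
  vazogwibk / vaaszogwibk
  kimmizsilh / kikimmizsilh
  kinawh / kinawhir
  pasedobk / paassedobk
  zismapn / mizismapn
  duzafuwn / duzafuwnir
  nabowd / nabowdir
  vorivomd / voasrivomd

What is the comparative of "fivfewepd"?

mifivfewepd

varoweld and nabowd both end in -d yet inflect differently (vavaroweld, nabowdir), so the final letter is not what conditions the rule; the second-to-last letter is.
"fivfewepd" has second-to-last letter 'p'. The stems whose second-to-last letter is 'p' (ruhdatfapk → miruhdatfapk, zismapn → mizismapn) add the prefix mi-.
So fivfewepd → mifivfewepd.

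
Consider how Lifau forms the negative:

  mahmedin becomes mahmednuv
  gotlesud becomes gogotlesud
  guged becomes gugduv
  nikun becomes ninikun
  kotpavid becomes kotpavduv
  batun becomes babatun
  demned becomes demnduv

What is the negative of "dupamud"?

gotlesud and demned both end in -d yet inflect differently (gogotlesud, demnduv), so the final letter is not what conditions the rule; the last vowel is.
"dupamud" has last vowel 'u'. The stems whose last vowel is 'u' (batun → babatun, gotlesud → gogotlesud, nikun → ninikun) repeat the first consonant+vowel as a prefix.
The other pattern: stems whose last vowel is 'e' or 'i' delete the last vowel and add -uv.
So dupamud → dudupamud.

dudupamud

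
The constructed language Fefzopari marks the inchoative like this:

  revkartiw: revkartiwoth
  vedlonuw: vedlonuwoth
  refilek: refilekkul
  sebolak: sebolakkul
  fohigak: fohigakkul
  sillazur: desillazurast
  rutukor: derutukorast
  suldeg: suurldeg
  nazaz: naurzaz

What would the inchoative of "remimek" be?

remimekkul

"remimek" ends in -k. The stems ending in -k (refilek → refilekkul, sebolak → sebolakkul, fohigak → fohigakkul) double the final consonant and add -ul.
The other patterns: stems ending in -w add -oth; stems ending in -r add de- … -ast around the stem; stems ending in -g or -z insert -ur- after the first vowel.
So remimek → remimekkul.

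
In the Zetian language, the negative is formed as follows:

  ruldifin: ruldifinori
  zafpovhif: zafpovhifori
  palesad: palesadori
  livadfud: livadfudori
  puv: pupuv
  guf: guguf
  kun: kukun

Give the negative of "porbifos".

porbifosori

"porbifos" has 3 vowels. The stems with 3 vowels (ruldifin → ruldifinori, zafpovhif → zafpovhifori, palesad → palesadori) add -ori.
The other pattern: stems with 1 vowel repeat the first consonant+vowel as a prefix.
So porbifos → porbifosori.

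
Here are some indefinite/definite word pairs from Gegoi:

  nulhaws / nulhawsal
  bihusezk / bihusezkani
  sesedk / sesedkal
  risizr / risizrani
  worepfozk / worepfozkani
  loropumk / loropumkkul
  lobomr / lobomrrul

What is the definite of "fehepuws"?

fehepuwsal

"fehepuws" has second-to-last letter 'w'. The one such stem in the data (nulhaws → nulhawsal) adds -al, so the same rule applies.
The other patterns: stems whose second-to-last letter is 'z' add -ani; stems whose second-to-last letter is 'm' double the final consonant and add -ul.
So fehepuws → fehepuwsal.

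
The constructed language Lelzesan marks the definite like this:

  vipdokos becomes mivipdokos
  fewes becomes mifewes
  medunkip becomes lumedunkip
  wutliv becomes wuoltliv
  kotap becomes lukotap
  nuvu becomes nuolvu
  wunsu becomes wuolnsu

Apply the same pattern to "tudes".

mitudes

"tudes" ends in -s. The stems ending in -s (fewes → mifewes, vipdokos → mivipdokos) add the prefix mi-.
The other patterns: stems ending in -p add the prefix lu-; stems ending in -u or -v insert -ol- after the first vowel.
So tudes → mitudes.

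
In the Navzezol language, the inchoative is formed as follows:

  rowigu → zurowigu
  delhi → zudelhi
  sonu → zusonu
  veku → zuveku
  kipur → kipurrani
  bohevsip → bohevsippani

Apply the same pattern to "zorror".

rowigu and kipur both have last vowel 'u' yet inflect differently (zurowigu, kipurrani), so the last vowel is not what conditions the rule; whether the stem ends in a vowel or a consonant is.
"zorror" ends in a consonant. The stems ending in a consonant (kipur → kipurrani, bohevsip → bohevsippani) double the final consonant and add -ani.
The other pattern: stems ending in a vowel add the prefix zu-.
So zorror → zorrorrani.

zorrorrani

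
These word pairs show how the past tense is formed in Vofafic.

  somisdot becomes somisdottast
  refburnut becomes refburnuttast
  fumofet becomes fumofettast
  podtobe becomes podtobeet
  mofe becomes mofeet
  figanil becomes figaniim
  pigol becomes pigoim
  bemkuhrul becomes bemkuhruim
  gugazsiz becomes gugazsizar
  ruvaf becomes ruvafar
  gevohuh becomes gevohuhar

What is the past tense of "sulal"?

sulaim

fumofet and podtobe both have last vowel 'e' yet inflect differently (fumofettast, podtobeet), so the last vowel is not what conditions the rule; the final letter is.
"sulal" ends in -l. The stems ending in -l (figanil → figaniim, pigol → pigoim, bemkuhrul → bemkuhruim) drop the final letter and add -im.
So sulal → sulaim.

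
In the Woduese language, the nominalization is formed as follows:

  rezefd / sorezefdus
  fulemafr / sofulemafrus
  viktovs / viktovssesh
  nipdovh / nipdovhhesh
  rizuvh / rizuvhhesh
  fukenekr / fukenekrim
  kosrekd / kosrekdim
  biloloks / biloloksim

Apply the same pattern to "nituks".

nituksim

fulemafr and fukenekr both end in -r yet inflect differently (sofulemafrus, fukenekrim), so the final letter is not what conditions the rule; the second-to-last letter is.
"nituks" has second-to-last letter 'k'. The stems whose second-to-last letter is 'k' (fukenekr → fukenekrim, kosrekd → kosrekdim, biloloks → biloloksim) add -im.
The other patterns: stems whose second-to-last letter is 'f' add so- … -us around the stem; stems whose second-to-last letter is 'v' double the final consonant and add -esh.
So nituks → nituksim.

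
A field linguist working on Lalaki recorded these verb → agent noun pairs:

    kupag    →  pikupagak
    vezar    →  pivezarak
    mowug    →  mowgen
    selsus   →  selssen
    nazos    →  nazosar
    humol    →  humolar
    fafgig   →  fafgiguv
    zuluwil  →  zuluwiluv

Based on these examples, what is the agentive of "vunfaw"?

"vunfaw" has last vowel 'a'. The stems whose last vowel is 'a' (kupag → pikupagak, vezar → pivezarak) add pi- … -ak around the stem.
So vunfaw → pivunfawak.

pivunfawak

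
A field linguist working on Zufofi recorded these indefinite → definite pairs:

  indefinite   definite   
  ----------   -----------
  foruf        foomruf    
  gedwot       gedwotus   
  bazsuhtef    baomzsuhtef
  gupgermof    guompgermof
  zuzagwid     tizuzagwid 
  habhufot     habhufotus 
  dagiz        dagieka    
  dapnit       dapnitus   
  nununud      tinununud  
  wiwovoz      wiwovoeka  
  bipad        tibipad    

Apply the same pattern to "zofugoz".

zofugoeka

wiwovoz and gupgermof both have last vowel 'o' yet inflect differently (wiwovoeka, guompgermof), so the last vowel is not what conditions the rule; the final letter is.
"zofugoz" ends in -z. The stems ending in -z (dagiz → dagieka, wiwovoz → wiwovoeka) drop the final letter and add -eka.
The other patterns: stems ending in -f insert -om- after the first vowel; stems ending in -d add the prefix ti-; stems ending in -t add -us.
So zofugoz → zofugoeka.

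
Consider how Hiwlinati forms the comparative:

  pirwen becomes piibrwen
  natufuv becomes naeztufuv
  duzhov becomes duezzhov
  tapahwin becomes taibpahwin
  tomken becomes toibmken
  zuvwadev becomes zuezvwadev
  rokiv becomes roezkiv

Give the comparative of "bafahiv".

baezfahiv

"bafahiv" ends in -v. The stems ending in -v (natufuv → naeztufuv, zuvwadev → zuezvwadev, duzhov → duezzhov) insert -ez- after the first vowel.
So bafahiv → baezfahiv.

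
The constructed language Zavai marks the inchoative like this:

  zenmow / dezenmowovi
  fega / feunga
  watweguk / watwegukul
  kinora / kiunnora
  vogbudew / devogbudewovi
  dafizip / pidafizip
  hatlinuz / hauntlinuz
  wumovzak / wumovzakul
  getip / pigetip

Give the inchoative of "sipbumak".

watweguk and hatlinuz both have last vowel 'u' yet inflect differently (watwegukul, hauntlinuz), so the last vowel is not what conditions the rule; the final letter is.
"sipbumak" ends in -k. The stems ending in -k (watweguk → watwegukul, wumovzak → wumovzakul) add -ul.
So sipbumak → sipbumakul.

sipbumakul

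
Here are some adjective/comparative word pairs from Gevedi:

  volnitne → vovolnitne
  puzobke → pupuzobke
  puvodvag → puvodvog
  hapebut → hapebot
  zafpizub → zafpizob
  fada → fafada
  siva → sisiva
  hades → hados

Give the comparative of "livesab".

livesob

"livesab" ends in a consonant. The stems ending in a consonant (hapebut → hapebot, zafpizub → zafpizob, hades → hados) change the last vowel to 'o'.
The other pattern: stems ending in a vowel repeat the first consonant+vowel as a prefix.
So livesab → livesob.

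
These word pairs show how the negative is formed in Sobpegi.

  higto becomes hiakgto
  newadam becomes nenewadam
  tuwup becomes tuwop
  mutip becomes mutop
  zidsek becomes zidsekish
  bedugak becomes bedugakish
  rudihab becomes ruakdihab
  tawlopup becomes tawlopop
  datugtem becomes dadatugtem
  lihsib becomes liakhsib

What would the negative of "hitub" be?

hiaktub

bedugak and rudihab both have last vowel 'a' yet inflect differently (bedugakish, ruakdihab), so the last vowel is not what conditions the rule; the final letter is.
"hitub" ends in -b. The stems ending in -b (rudihab → ruakdihab, lihsib → liakhsib) insert -ak- after the first vowel.
So hitub → hiaktub.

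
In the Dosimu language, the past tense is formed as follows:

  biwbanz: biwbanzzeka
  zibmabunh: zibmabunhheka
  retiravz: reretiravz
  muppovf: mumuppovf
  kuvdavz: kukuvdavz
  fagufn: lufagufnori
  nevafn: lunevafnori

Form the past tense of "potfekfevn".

biwbanz and retiravz both end in -z yet inflect differently (biwbanzzeka, reretiravz), so the final letter is not what conditions the rule; the second-to-last letter is.
"potfekfevn" has second-to-last letter 'v'. The stems whose second-to-last letter is 'v' (retiravz → reretiravz, muppovf → mumuppovf, kuvdavz → kukuvdavz) repeat the first consonant+vowel as a prefix.
So potfekfevn → popotfekfevn.

popotfekfevn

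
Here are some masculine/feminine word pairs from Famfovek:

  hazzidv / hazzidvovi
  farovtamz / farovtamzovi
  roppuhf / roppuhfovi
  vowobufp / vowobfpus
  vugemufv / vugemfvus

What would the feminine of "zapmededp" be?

vugemufv and hazzidv both end in -v yet inflect differently (vugemfvus, hazzidvovi), so the final letter is not what conditions the rule; the second-to-last letter is.
"zapmededp" has second-to-last letter 'd'. The one such stem in the data (hazzidv → hazzidvovi) adds -ovi, so the same rule applies.
So zapmededp → zapmededpovi.

zapmededpovi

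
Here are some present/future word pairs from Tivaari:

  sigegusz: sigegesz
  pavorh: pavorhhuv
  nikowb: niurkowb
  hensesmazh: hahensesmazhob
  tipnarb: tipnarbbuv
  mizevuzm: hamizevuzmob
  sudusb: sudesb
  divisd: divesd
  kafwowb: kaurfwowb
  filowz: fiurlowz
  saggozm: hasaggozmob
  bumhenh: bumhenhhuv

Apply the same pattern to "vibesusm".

vibesesm

nikowb and sudusb both end in -b yet inflect differently (niurkowb, sudesb), so the final letter is not what conditions the rule; the second-to-last letter is.
"vibesusm" has second-to-last letter 's'. The stems whose second-to-last letter is 's' (divisd → divesd, sudusb → sudesb, sigegusz → sigegesz) change the last vowel to 'e'.
The other patterns: stems whose second-to-last letter is 'w' insert -ur- after the first vowel; stems whose second-to-last letter is 'z' add ha- … -ob around the stem; stems whose second-to-last letter is 'n' or 'r' double the final consonant and add -uv.
So vibesusm → vibesesm.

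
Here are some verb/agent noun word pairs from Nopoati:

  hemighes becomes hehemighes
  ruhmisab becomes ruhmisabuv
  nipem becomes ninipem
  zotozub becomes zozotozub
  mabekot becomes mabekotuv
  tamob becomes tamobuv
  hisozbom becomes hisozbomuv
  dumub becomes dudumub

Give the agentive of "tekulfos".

tekulfosuv

ruhmisab and zotozub both end in -b yet inflect differently (ruhmisabuv, zozotozub), so the final letter is not what conditions the rule; the last vowel is.
"tekulfos" has last vowel 'o'. The stems whose last vowel is 'o' (hisozbom → hisozbomuv, tamob → tamobuv, mabekot → mabekotuv) add -uv.
The other pattern: stems whose last vowel is 'e' or 'u' repeat the first consonant+vowel as a prefix.
So tekulfos → tekulfosuv.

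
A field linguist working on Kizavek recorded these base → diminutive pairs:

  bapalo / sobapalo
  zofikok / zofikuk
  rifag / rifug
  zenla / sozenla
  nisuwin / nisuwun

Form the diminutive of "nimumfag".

"nimumfag" ends in a consonant. The stems ending in a consonant (rifag → rifug, nisuwin → nisuwun, zofikok → zofikuk) change the last vowel to 'u'.
The other pattern: stems ending in a vowel add the prefix so-.
So nimumfag → nimumfug.

nimumfug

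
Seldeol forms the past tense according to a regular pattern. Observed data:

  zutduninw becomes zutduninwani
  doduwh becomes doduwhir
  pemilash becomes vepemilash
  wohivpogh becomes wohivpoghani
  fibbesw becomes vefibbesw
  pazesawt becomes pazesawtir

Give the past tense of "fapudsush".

"fapudsush" has second-to-last letter 's'. The stems whose second-to-last letter is 's' (fibbesw → vefibbesw, pemilash → vepemilash) add the prefix ve-.
So fapudsush → vefapudsush.

vefapudsush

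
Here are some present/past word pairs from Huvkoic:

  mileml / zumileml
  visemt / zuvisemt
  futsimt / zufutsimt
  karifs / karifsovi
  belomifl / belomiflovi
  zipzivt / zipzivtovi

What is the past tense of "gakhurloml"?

zugakhurloml

visemt and zipzivt both end in -t yet inflect differently (zuvisemt, zipzivtovi), so the final letter is not what conditions the rule; the second-to-last letter is.
"gakhurloml" has second-to-last letter 'm'. The stems whose second-to-last letter is 'm' (visemt → zuvisemt, futsimt → zufutsimt, mileml → zumileml) add the prefix zu-.
So gakhurloml → zugakhurloml.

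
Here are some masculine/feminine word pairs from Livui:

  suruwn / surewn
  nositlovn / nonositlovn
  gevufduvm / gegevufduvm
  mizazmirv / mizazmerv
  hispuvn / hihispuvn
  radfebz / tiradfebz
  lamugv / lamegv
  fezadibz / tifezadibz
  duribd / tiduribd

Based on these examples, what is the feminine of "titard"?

nositlovn and suruwn both end in -n yet inflect differently (nonositlovn, surewn), so the final letter is not what conditions the rule; the second-to-last letter is.
"titard" has second-to-last letter 'r'. The one such stem in the data (mizazmirv → mizazmerv) changes the last vowel to 'e' (as do suruwn, lamugv), so the same rule applies.
So titard → titerd.

titerd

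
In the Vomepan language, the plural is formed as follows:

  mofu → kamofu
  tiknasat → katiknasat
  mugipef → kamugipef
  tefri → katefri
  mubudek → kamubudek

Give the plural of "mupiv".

kamupiv

Every pair shown (mofu → kamofu, tiknasat → katiknasat, mugipef → kamugipef, …) follows the same rule: add the prefix ka-.
So mupiv → kamupiv.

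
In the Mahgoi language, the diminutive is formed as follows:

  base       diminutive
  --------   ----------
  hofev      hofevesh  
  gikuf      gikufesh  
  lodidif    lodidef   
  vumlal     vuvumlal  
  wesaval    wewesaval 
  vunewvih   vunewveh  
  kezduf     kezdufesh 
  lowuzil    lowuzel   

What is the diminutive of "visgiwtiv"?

lowuzil and vumlal both end in -l yet inflect differently (lowuzel, vuvumlal), so the final letter is not what conditions the rule; the last vowel is.
"visgiwtiv" has last vowel 'i'. The stems whose last vowel is 'i' (lodidif → lodidef, vunewvih → vunewveh, lowuzil → lowuzel) change the last vowel to 'e'.
So visgiwtiv → visgiwtev.

visgiwtev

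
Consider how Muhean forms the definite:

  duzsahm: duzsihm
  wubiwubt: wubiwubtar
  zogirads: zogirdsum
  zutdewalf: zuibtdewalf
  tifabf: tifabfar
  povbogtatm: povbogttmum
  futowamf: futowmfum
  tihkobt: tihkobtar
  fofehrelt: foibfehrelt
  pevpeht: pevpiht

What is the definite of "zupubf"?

zupubfar

fofehrelt and pevpeht both end in -t yet inflect differently (foibfehrelt, pevpiht), so the final letter is not what conditions the rule; the second-to-last letter is.
"zupubf" has second-to-last letter 'b'. The stems whose second-to-last letter is 'b' (tifabf → tifabfar, tihkobt → tihkobtar, wubiwubt → wubiwubtar) add -ar.
So zupubf → zupubfar.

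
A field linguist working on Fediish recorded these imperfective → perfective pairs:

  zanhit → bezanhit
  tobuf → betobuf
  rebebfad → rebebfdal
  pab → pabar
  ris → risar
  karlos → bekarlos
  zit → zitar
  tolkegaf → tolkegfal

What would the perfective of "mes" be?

ris and karlos both end in -s yet inflect differently (risar, bekarlos), so the final letter is not what conditions the rule; the number of vowels is.
"mes" has 1 vowel. The stems with 1 vowel (pab → pabar, zit → zitar, ris → risar) add -ar.
The other patterns: stems with 2 vowels add the prefix be-; stems with 3 vowels delete the last vowel and add -al.
So mes → mesar.

mesar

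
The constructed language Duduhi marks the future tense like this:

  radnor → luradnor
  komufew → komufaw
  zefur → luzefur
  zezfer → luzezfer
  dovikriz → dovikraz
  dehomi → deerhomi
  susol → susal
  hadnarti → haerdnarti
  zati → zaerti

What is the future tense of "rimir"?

radnor and susol both have last vowel 'o' yet inflect differently (luradnor, susal), so the last vowel is not what conditions the rule; the final letter is.
"rimir" ends in -r. The stems ending in -r (radnor → luradnor, zezfer → luzezfer, zefur → luzefur) add the prefix lu-.
The other patterns: stems ending in -i insert -er- after the first vowel; stems ending in -l, -w or -z change the last vowel to 'a'.
So rimir → lurimir.

lurimir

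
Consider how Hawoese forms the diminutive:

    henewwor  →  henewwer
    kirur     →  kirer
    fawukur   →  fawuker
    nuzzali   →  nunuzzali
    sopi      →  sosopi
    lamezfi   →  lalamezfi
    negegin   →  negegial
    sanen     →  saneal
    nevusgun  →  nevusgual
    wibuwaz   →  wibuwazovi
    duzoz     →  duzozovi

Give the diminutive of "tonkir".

tonker

nuzzali and negegin both have last vowel 'i' yet inflect differently (nunuzzali, negegial), so the last vowel is not what conditions the rule; the final letter is.
"tonkir" ends in -r. The stems ending in -r (henewwor → henewwer, kirur → kirer, fawukur → fawuker) change the last vowel to 'e'.
The other patterns: stems ending in -i repeat the first consonant+vowel as a prefix; stems ending in -n drop the final letter and add -al; stems ending in -z add -ovi.
So tonkir → tonker.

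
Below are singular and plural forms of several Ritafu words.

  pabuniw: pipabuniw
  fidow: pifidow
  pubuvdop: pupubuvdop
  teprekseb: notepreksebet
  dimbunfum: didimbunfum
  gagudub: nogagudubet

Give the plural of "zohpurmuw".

"zohpurmuw" ends in -w. The stems ending in -w (fidow → pifidow, pabuniw → pipabuniw) add the prefix pi-.
So zohpurmuw → pizohpurmuw.

pizohpurmuw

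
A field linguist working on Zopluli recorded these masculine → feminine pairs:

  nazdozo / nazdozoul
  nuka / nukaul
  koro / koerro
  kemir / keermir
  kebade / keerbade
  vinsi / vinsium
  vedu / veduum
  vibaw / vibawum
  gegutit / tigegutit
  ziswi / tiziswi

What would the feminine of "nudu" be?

nazdozo and koro both end in -o yet inflect differently (nazdozoul, koerro), so the final letter is not what conditions the rule; the first letter is.
"nudu" begins with n-. The stems beginning with n- (nazdozo → nazdozoul, nuka → nukaul) add -ul.
So nudu → nuduul.

nuduul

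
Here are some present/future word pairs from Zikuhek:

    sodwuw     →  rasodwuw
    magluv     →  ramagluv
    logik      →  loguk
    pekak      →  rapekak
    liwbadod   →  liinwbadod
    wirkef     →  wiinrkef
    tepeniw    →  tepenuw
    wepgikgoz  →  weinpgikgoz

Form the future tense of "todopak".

tepeniw and sodwuw both end in -w yet inflect differently (tepenuw, rasodwuw), so the final letter is not what conditions the rule; the last vowel is.
"todopak" has last vowel 'a'. The one such stem in the data (pekak → rapekak) adds the prefix ra-, so the same rule applies.
The other patterns: stems whose last vowel is 'i' change the last vowel to 'u'; stems whose last vowel is 'e' or 'o' insert -in- after the first vowel.
So todopak → ratodopak.

ratodopak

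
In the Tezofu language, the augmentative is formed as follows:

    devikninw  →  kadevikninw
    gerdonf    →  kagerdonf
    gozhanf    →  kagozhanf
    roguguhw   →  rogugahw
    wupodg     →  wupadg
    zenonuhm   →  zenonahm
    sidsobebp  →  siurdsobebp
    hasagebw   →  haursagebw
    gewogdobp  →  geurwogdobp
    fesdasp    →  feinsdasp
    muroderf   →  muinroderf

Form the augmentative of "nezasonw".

kanezasonw

devikninw and roguguhw both end in -w yet inflect differently (kadevikninw, rogugahw), so the final letter is not what conditions the rule; the second-to-last letter is.
"nezasonw" has second-to-last letter 'n'. The stems whose second-to-last letter is 'n' (devikninw → kadevikninw, gerdonf → kagerdonf, gozhanf → kagozhanf) add the prefix ka-.
The other patterns: stems whose second-to-last letter is 'd' or 'h' change the last vowel to 'a'; stems whose second-to-last letter is 'b' insert -ur- after the first vowel; stems whose second-to-last letter is 'r' or 's' insert -in- after the first vowel.
So nezasonw → kanezasonw.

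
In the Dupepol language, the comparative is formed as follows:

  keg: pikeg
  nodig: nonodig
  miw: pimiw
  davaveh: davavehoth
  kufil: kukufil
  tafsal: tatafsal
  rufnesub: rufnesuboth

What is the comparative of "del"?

keg and nodig both end in -g yet inflect differently (pikeg, nonodig), so the final letter is not what conditions the rule; the number of vowels is.
"del" has 1 vowel. The stems with 1 vowel (miw → pimiw, keg → pikeg) add the prefix pi-.
So del → pidel.

pidel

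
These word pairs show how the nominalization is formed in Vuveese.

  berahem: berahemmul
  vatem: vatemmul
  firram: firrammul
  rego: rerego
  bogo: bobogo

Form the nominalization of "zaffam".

berahem and bogo both begin with b- yet inflect differently (berahemmul, bobogo), so the first letter is not what conditions the rule; the final letter is.
"zaffam" ends in -m. The stems ending in -m (firram → firrammul, vatem → vatemmul, berahem → berahemmul) double the final consonant and add -ul.
The other pattern: stems ending in -o repeat the first consonant+vowel as a prefix.
So zaffam → zaffammul.

zaffammul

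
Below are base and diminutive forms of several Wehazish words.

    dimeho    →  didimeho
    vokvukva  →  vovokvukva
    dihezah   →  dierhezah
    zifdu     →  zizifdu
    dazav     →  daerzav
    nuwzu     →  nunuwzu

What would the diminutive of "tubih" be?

tuerbih

vokvukva and dihezah both have last vowel 'a' yet inflect differently (vovokvukva, dierhezah), so the last vowel is not what conditions the rule; whether the stem ends in a vowel or a consonant is.
"tubih" ends in a consonant. The stems ending in a consonant (dihezah → dierhezah, dazav → daerzav) insert -er- after the first vowel.
So tubih → tuerbih.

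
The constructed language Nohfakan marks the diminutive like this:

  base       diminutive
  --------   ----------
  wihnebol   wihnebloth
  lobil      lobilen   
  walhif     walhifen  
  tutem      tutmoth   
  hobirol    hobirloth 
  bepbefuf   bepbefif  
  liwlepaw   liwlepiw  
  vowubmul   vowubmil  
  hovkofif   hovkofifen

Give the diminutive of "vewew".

lobil and vowubmul both end in -l yet inflect differently (lobilen, vowubmil), so the final letter is not what conditions the rule; the last vowel is.
"vewew" has last vowel 'e'. The one such stem in the data (tutem → tutmoth) deletes the last vowel and adds -oth (as do hobirol, wihnebol), so the same rule applies.
So vewew → vewwoth.

vewwoth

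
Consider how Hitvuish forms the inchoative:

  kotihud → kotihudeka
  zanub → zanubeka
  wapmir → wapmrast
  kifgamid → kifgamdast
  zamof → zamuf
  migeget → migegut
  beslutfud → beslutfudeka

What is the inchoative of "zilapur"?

zilapureka

kotihud and kifgamid both end in -d yet inflect differently (kotihudeka, kifgamdast), so the final letter is not what conditions the rule; the last vowel is.
"zilapur" has last vowel 'u'. The stems whose last vowel is 'u' (kotihud → kotihudeka, zanub → zanubeka, beslutfud → beslutfudeka) add -eka.
The other patterns: stems whose last vowel is 'i' delete the last vowel and add -ast; stems whose last vowel is 'e' or 'o' change the last vowel to 'u'.
So zilapur → zilapureka.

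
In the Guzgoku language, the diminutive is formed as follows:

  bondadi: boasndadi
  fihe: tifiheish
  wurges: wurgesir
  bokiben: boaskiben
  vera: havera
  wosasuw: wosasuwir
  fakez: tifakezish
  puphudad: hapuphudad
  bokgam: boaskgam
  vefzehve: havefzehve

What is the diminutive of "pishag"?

hapishag

fihe and vefzehve both end in -e yet inflect differently (tifiheish, havefzehve), so the final letter is not what conditions the rule; the first letter is.
"pishag" begins with p-. The one such stem in the data (puphudad → hapuphudad) adds the prefix ha-, so the same rule applies.
So pishag → hapishag.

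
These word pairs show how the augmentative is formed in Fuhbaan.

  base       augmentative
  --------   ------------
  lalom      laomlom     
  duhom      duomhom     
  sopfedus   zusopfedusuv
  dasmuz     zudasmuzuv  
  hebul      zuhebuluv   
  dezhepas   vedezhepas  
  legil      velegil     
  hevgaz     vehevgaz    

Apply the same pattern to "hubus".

sopfedus and dezhepas both end in -s yet inflect differently (zusopfedusuv, vedezhepas), so the final letter is not what conditions the rule; the last vowel is.
"hubus" has last vowel 'u'. The stems whose last vowel is 'u' (sopfedus → zusopfedusuv, dasmuz → zudasmuzuv, hebul → zuhebuluv) add zu- … -uv around the stem.
So hubus → zuhubusuv.

zuhubusuv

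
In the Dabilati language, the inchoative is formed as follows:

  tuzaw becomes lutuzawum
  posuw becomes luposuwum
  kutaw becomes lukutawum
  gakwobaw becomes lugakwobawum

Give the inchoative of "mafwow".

Every pair shown (tuzaw → lutuzawum, posuw → luposuwum, kutaw → lukutawum, …) follows the same rule: add lu- … -um around the stem.
So mafwow → lumafwowum.

lumafwowum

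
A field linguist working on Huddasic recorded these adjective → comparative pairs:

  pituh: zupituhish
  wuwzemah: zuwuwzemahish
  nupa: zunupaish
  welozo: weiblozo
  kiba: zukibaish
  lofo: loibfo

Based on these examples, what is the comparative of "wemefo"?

welozo and wuwzemah both begin with w- yet inflect differently (weiblozo, zuwuwzemahish), so the first letter is not what conditions the rule; the final letter is.
"wemefo" ends in -o. The stems ending in -o (lofo → loibfo, welozo → weiblozo) insert -ib- after the first vowel.
So wemefo → weibmefo.

weibmefo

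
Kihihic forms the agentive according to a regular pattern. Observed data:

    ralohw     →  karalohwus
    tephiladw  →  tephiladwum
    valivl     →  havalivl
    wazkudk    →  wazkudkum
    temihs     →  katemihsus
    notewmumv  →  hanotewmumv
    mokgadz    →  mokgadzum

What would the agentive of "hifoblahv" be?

kahifoblahvus

ralohw and tephiladw both end in -w yet inflect differently (karalohwus, tephiladwum), so the final letter is not what conditions the rule; the second-to-last letter is.
"hifoblahv" has second-to-last letter 'h'. The stems whose second-to-last letter is 'h' (ralohw → karalohwus, temihs → katemihsus) add ka- … -us around the stem.
So hifoblahv → kahifoblahvus.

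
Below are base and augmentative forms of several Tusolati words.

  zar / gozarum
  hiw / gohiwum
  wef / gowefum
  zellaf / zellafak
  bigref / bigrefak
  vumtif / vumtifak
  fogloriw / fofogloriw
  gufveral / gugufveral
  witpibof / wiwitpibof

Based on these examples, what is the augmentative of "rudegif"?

wef and zellaf both end in -f yet inflect differently (gowefum, zellafak), so the final letter is not what conditions the rule; the number of vowels is.
"rudegif" has 3 vowels. The stems with 3 vowels (fogloriw → fofogloriw, gufveral → gugufveral, witpibof → wiwitpibof) repeat the first consonant+vowel as a prefix.
So rudegif → rurudegif.

rurudegif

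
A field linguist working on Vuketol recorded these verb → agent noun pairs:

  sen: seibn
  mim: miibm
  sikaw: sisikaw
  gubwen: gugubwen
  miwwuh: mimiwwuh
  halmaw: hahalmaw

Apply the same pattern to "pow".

sen and gubwen both end in -n yet inflect differently (seibn, gugubwen), so the final letter is not what conditions the rule; the number of vowels is.
"pow" has 1 vowel. The stems with 1 vowel (sen → seibn, mim → miibm) insert -ib- after the first vowel.
The other pattern: stems with 2 vowels repeat the first consonant+vowel as a prefix.
So pow → poibw.

poibw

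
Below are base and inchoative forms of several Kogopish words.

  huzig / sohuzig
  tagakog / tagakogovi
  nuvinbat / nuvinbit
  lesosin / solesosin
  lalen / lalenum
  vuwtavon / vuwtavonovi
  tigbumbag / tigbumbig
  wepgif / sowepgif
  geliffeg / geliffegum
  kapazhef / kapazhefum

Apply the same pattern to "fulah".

"fulah" has last vowel 'a'. The stems whose last vowel is 'a' (nuvinbat → nuvinbit, tigbumbag → tigbumbig) change the last vowel to 'i'.
The other patterns: stems whose last vowel is 'o' add -ovi; stems whose last vowel is 'i' add the prefix so-; stems whose last vowel is 'e' add -um.
So fulah → fulih.

fulih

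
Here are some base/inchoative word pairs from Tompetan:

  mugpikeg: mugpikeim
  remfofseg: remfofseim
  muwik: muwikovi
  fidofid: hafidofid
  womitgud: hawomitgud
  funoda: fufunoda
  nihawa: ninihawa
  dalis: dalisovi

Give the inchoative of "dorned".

hadorned

fidofid and dalis both have last vowel 'i' yet inflect differently (hafidofid, dalisovi), so the last vowel is not what conditions the rule; the final letter is.
"dorned" ends in -d. The stems ending in -d (fidofid → hafidofid, womitgud → hawomitgud) add the prefix ha-.
The other patterns: stems ending in -a repeat the first consonant+vowel as a prefix; stems ending in -g drop the final letter and add -im; stems ending in -k or -s add -ovi.
So dorned → hadorned.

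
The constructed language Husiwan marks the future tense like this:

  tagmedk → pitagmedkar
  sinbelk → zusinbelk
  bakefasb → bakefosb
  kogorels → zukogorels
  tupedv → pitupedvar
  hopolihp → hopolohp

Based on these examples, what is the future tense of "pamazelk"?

zupamazelk

tagmedk and sinbelk both end in -k yet inflect differently (pitagmedkar, zusinbelk), so the final letter is not what conditions the rule; the second-to-last letter is.
"pamazelk" has second-to-last letter 'l'. The stems whose second-to-last letter is 'l' (sinbelk → zusinbelk, kogorels → zukogorels) add the prefix zu-.
The other patterns: stems whose second-to-last letter is 'd' add pi- … -ar around the stem; stems whose second-to-last letter is 'h' or 's' change the last vowel to 'o'.
So pamazelk → zupamazelk.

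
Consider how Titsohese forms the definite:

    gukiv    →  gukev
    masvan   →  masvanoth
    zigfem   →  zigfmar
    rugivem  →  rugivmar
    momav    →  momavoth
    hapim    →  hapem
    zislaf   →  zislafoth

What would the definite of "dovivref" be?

rugivem and hapim both end in -m yet inflect differently (rugivmar, hapem), so the final letter is not what conditions the rule; the last vowel is.
"dovivref" has last vowel 'e'. The stems whose last vowel is 'e' (rugivem → rugivmar, zigfem → zigfmar) delete the last vowel and add -ar.
So dovivref → dovivrfar.

dovivrfar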